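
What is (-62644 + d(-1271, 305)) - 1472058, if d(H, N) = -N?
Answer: -1535007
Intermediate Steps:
(-62644 + d(-1271, 305)) - 1472058 = (-62644 - 1*305) - 1472058 = (-62644 - 305) - 1472058 = -62949 - 1472058 = -1535007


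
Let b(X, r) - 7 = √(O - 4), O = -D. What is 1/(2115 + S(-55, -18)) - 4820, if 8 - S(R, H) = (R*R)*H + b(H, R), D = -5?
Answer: -272643299/56565 ≈ -4820.0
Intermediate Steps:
O = 5 (O = -1*(-5) = 5)
b(X, r) = 8 (b(X, r) = 7 + √(5 - 4) = 7 + √1 = 7 + 1 = 8)
S(R, H) = -H*R² (S(R, H) = 8 - ((R*R)*H + 8) = 8 - (R²*H + 8) = 8 - (H*R² + 8) = 8 - (8 + H*R²) = 8 + (-8 - H*R²) = -H*R²)
1/(2115 + S(-55, -18)) - 4820 = 1/(2115 - 1*(-18)*(-55)²) - 4820 = 1/(2115 - 1*(-18)*3025) - 4820 = 1/(2115 + 54450) - 4820 = 1/56565 - 4820 = -272643299/56565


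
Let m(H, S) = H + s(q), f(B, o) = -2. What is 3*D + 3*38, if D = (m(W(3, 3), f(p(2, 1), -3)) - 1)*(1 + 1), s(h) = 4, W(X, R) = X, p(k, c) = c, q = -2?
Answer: 150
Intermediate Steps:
m(H, S) = 4 + H (m(H, S) = H + 4 = 4 + H)
D = 12 (D = ((4 + 3) - 1)*(1 + 1) = (7 - 1)*2 = 6*2 = 12)
3*D + 3*38 = 3*12 + 3*38 = 36 + 114 = 150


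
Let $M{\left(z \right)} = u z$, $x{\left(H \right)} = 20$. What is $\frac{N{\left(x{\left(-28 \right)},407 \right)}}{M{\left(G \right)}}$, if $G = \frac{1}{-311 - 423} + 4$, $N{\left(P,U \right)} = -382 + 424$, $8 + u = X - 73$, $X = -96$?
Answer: $- \frac{10276}{173165} \approx -0.059342$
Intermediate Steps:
$u = -177$ ($u = -8 - 169 = -177$)
$N{\left(P,U \right)} = 42$
$G = \frac{2935}{734}$ ($G = \frac{1}{-734} + 4 = - \frac{1}{734} + 4 = \frac{2935}{734} \approx 3.9986$)
$M{\left(z \right)} = - 177 z$
$\frac{N{\left(x{\left(-28 \right)},407 \right)}}{M{\left(G \right)}} = \frac{42}{\left(-177\right) \frac{2935}{734}} = \frac{42}{- \frac{519495}{734}} = 42 \left(- \frac{734}{519495}\right) = - \frac{10276}{173165}$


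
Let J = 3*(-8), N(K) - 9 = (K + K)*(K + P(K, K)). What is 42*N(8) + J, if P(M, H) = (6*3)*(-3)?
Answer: -30558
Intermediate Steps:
P(M, H) = -54 (P(M, H) = 18*(-3) = -54)
N(K) = 9 + 2*K*(-54 + K) (N(K) = 9 + (K + K)*(K - 54) = 9 + (2*K)*(-54 + K) = 9 + 2*K*(-54 + K))
J = -24
42*N(8) + J = 42*(9 - 108*8 + 2*8²) - 24 = 42*(9 - 864 + 2*64) - 24 = 42*(9 - 864 + 128) - 24 = 42*(-727) - 24 = -30534 - 24 = -30558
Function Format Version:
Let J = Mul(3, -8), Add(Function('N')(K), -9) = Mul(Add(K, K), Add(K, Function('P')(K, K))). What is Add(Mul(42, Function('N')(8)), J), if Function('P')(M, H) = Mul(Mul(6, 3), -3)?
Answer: -30558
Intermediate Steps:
Function('P')(M, H) = -54 (Function('P')(M, H) = Mul(18, -3) = -54)
Function('N')(K) = Add(9, Mul(2, K, Add(-54, K))) (Function('N')(K) = Add(9, Mul(Add(K, K), Add(K, -54))) = Add(9, Mul(Mul(2, K), Add(-54, K))) = Add(9, Mul(2, K, Add(-54, K))))
J = -24
Add(Mul(42, Function('N')(8)), J) = Add(Mul(42, Add(9, Mul(-108, 8), Mul(2, Pow(8, 2)))), -24) = Add(Mul(42, Add(9, -864, Mul(2, 64))), -24) = Add(Mul(42, Add(9, -864, 128)), -24) = Add(Mul(42, -727), -24) = Add(-30534, -24) = -30558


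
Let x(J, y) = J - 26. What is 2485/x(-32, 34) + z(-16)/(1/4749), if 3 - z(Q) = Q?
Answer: 5230913/58 ≈ 90188.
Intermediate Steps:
x(J, y) = -26 + J
z(Q) = 3 - Q
2485/x(-32, 34) + z(-16)/(1/4749) = 2485/(-26 - 32) + (3 - 1*(-16))/(1/4749) = 2485/(-58) + (3 + 16)/(1/4749) = 2485*(-1/58) + 19*4749 = -2485/58 + 90231 = 5230913/58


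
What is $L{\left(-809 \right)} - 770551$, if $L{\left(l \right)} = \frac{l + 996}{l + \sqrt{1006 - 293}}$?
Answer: $- \frac{503761737451}{653768} - \frac{187 \sqrt{713}}{653768} \approx -7.7055 \cdot 10^{5}$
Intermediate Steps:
$L{\left(l \right)} = \frac{996 + l}{l + \sqrt{713}}$
$L{\left(-809 \right)} - 770551 = \frac{996 - 809}{-809 + \sqrt{713}} - 770551 = \frac{1}{-809 + \sqrt{713}} \cdot 187 - 770551 = \frac{187}{-809 + \sqrt{713}} - 770551 = -770551 + \frac{187}{-809 + \sqrt{713}}$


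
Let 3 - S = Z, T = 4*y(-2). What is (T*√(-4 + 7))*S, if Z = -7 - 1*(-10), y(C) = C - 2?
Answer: 0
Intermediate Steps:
y(C) = -2 + C
Z = 3 (Z = -7 + 10 = 3)
T = -16 (T = 4*(-2 - 2) = 4*(-4) = -16)
S = 0 (S = 3 - 1*3 = 3 - 3 = 0)
(T*√(-4 + 7))*S = -16*√(-4 + 7)*0 = -16*√3*0 = 0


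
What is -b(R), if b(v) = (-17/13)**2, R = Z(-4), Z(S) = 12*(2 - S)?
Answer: -289/169 ≈ -1.7101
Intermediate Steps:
Z(S) = 24 - 12*S
R = 72 (R = 24 - 12*(-4) = 24 + 48 = 72)
b(v) = 289/169 (b(v) = (-17*1/13)**2 = (-17/13)**2 = 289/169)
-b(R) = -1*289/169 = -289/169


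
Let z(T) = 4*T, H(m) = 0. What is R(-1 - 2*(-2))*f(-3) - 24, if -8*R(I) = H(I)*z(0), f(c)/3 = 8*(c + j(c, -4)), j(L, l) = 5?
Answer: -24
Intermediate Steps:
f(c) = 120 + 24*c (f(c) = 3*(8*(c + 5)) = 3*(8*(5 + c)) = 3*(40 + 8*c) = 120 + 24*c)
R(I) = 0 (R(I) = -0*4*0 = -0*0 = -⅛*0 = 0)
R(-1 - 2*(-2))*f(-3) - 24 = 0*(120 + 24*(-3)) - 24 = 0*(120 - 72) - 24 = 0*48 - 24 = 0 - 24 = -24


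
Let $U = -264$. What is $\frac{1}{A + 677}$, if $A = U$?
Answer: $\frac{1}{413} \approx 0.0024213$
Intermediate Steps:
$A = -264$
$\frac{1}{A + 677} = \frac{1}{-264 + 677} = \frac{1}{413}$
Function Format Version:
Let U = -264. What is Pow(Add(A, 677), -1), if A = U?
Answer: Rational(1, 413) ≈ 0.0024213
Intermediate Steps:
A = -264
Pow(Add(A, 677), -1) = Pow(Add(-264, 677), -1) = Pow(413, -1) = Rational(1, 413)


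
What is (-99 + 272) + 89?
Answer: 262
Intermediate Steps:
(-99 + 272) + 89 = 173 + 89 = 262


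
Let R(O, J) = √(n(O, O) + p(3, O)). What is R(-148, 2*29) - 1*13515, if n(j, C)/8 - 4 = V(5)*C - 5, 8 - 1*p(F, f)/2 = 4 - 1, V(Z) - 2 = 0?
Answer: -13515 + 13*I*√14 ≈ -13515.0 + 48.642*I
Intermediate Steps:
V(Z) = 2 (V(Z) = 2 + 0 = 2)
p(F, f) = 10 (p(F, f) = 16 - 2*(4 - 1) = 16 - 2*3 = 16 - 6 = 10)
n(j, C) = -8 + 16*C (n(j, C) = 32 + 8*(2*C - 5) = 32 + 8*(-5 + 2*C) = 32 + (-40 + 16*C) = -8 + 16*C)
R(O, J) = √(2 + 16*O) (R(O, J) = √((-8 + 16*O) + 10) = √(2 + 16*O))
R(-148, 2*29) - 1*13515 = √(2 + 16*(-148)) - 1*13515 = √(2 - 2368) - 13515 = √(-2366) - 13515 = 13*I*√14 - 13515 = -13515 + 13*I*√14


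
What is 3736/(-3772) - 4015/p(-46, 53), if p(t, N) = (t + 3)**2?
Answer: -5513111/1743607 ≈ -3.1619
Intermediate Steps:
p(t, N) = (3 + t)**2
3736/(-3772) - 4015/p(-46, 53) = 3736/(-3772) - 4015/(3 - 46)**2 = 3736*(-1/3772) - 4015/((-43)**2) = -934/943 - 4015/1849 = -5513111/1743607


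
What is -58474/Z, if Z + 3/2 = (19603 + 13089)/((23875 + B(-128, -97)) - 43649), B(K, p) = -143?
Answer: 2329253316/125135 ≈ 18614.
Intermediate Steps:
Z = -125135/39834 (Z = -3/2 + (19603 + 13089)/((23875 - 143) - 43649) = -3/2 + 32692/(23732 - 43649) = -3/2 + 32692/(-19917) = -3/2 + 32692*(-1/19917) = -3/2 - 32692/19917 = -125135/39834 ≈ -3.1414)
-58474/Z = -58474/(-125135/39834) = -58474*(-39834/125135) = 2329253316/125135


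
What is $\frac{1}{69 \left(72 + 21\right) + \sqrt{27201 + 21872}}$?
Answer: $\frac{207}{1326736} - \frac{\sqrt{49073}}{41128816} \approx 0.00015064$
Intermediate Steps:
$\frac{1}{69 \left(72 + 21\right) + \sqrt{27201 + 21872}} = \frac{1}{69 \cdot 93 + \sqrt{49073}} = \frac{1}{6417 + \sqrt{49073}}$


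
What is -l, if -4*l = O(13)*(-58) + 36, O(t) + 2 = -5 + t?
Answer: -78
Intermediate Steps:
O(t) = -7 + t (O(t) = -2 + (-5 + t) = -7 + t)
l = 78 (l = -((-7 + 13)*(-58) + 36)/4 = -(6*(-58) + 36)/4 = -(-348 + 36)/4 = -1/4*(-312) = 78)
-l = -1*78 = -78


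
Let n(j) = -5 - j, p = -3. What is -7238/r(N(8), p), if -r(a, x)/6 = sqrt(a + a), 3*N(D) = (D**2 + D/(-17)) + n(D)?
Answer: 3619*sqrt(87618)/5154 ≈ 207.85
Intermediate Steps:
N(D) = -5/3 - 6*D/17 + D**2/3 (N(D) = ((D**2 + D/(-17)) + (-5 - D))/3 = ((D**2 - D/17) + (-5 - D))/3 = (-5 + D**2 - 18*D/17)/3 = -5/3 - 6*D/17 + D**2/3)
r(a, x) = -6*sqrt(2)*sqrt(a) (r(a, x) = -6*sqrt(a + a) = -6*sqrt(2)*sqrt(a))
-7238/r(N(8), p) = -7238*(-sqrt(2)/(12*sqrt(-5/3 - 6/17*8 + (1/3)*8**2))) = -7238*(-sqrt(2)/(12*sqrt(-5/3 - 48/17 + (1/3)*64))) = -7238*(-sqrt(2)/(12*sqrt(-5/3 - 48/17 + 64/3))) = -7238*(-sqrt(87618)/10308) = -(-3619)*sqrt(87618)/5154 = 3619*sqrt(87618)/5154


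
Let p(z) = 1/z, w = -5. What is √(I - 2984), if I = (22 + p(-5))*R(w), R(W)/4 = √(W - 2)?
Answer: 2*√(-18650 + 545*I*√7)/5 ≈ 2.1101 + 54.667*I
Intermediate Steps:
R(W) = 4*√(-2 + W) (R(W) = 4*√(W - 2) = 4*√(-2 + W))
I = 436*I*√7/5 (I = (22 + 1/(-5))*(4*√(-2 - 5)) = (22 - ⅕)*(4*√(-7)) = 109*(4*(I*√7))/5 = 109*(4*I*√7)/5 = 436*I*√7/5 ≈ 230.71*I)
√(I - 2984) = √(436*I*√7/5 - 2984) = √(-2984 + 436*I*√7/5)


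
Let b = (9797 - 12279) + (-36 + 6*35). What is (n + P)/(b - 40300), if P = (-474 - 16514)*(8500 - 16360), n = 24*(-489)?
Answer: -16689243/5326 ≈ -3133.5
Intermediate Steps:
n = -11736
b = -2308 (b = -2482 + (-36 + 210) = -2482 + 174 = -2308)
P = 133525680 (P = -16988*(-7860) = 133525680)
(n + P)/(b - 40300) = (-11736 + 133525680)/(-2308 - 40300) = 133513944/(-42608) = 133513944*(-1/42608) = -16689243/5326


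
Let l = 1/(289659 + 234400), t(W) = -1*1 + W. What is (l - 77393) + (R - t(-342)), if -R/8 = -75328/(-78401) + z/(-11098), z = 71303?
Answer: -17556692303899504677/227990373857791 ≈ -77006.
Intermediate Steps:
t(W) = -1 + W
R = 19016945436/435047149 (R = -8*(-75328/(-78401) + 71303/(-11098)) = -8*(-75328*(-1/78401) + 71303*(-1/11098)) = -8*(75328/78401 - 71303/11098) = -8*(-4754236359/870094298) = 19016945436/435047149 ≈ 43.712)
l = 1/524059 ≈ 1.9082e-6
(l - 77393) + (R - t(-342)) = (1/524059 - 77393) + (19016945436/435047149 - (-1 - 342)) = -40558498186/524059 + (19016945436/435047149 - 1*(-343)) = -40558498186/524059 + (19016945436/435047149 + 343) = -40558498186/524059 + 168238117543/435047149 = -17556692303899504677/227990373857791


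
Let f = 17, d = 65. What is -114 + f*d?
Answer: 991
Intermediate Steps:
-114 + f*d = -114 + 17*65 = -114 + 1105 = 991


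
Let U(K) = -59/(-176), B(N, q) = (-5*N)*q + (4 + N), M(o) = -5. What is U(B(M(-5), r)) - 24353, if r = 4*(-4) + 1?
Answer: -4286069/176 ≈ -24353.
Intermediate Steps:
r = -15 (r = -16 + 1 = -15)
B(N, q) = 4 + N - 5*N*q (B(N, q) = -5*N*q + (4 + N) = 4 + N - 5*N*q)
U(K) = 59/176 (U(K) = -59*(-1/176) = 59/176)
U(B(M(-5), r)) - 24353 = 59/176 - 24353 = -4286069/176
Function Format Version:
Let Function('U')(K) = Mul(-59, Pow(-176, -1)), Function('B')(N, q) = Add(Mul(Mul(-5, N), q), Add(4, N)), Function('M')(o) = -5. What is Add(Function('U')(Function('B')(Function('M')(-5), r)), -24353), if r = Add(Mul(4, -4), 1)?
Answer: Rational(-4286069, 176) ≈ -24353.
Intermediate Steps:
r = -15 (r = Add(-16, 1) = -15)
Function('B')(N, q) = Add(4, N, Mul(-5, N, q)) (Function('B')(N, q) = Add(Mul(-5, N, q), Add(4, N)) = Add(4, N, Mul(-5, N, q)))
Function('U')(K) = Rational(59, 176) (Function('U')(K) = Mul(-59, Rational(-1, 176)) = Rational(59, 176))
Add(Function('U')(Function('B')(Function('M')(-5), r)), -24353) = Add(Rational(59, 176), -24353) = Rational(-4286069, 176)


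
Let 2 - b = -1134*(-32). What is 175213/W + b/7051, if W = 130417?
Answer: -3496884399/919570267 ≈ -3.8027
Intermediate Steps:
b = -36286 (b = 2 - (-1134)*(-32) = 2 - 1*36288 = 2 - 36288 = -36286)
175213/W + b/7051 = 175213/130417 - 36286/7051 = -3496884399/919570267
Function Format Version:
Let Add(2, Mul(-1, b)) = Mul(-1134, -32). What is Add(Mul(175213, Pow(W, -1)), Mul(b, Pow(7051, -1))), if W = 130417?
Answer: Rational(-3496884399, 919570267) ≈ -3.8027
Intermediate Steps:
b = -36286 (b = Add(2, Mul(-1, Mul(-1134, -32))) = Add(2, Mul(-1, 36288)) = Add(2, -36288) = -36286)
Add(Mul(175213, Pow(W, -1)), Mul(b, Pow(7051, -1))) = Add(Mul(175213, Pow(130417, -1)), Mul(-36286, Pow(7051, -1))) = Add(Mul(175213, Rational(1, 130417)), Mul(-36286, Rational(1, 7051))) = Add(Rational(175213, 130417), Rational(-36286, 7051)) = Rational(-3496884399, 919570267)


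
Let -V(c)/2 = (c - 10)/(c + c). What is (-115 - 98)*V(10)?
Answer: 0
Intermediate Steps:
V(c) = -(-10 + c)/c (V(c) = -2*(c - 10)/(c + c) = -2*(-10 + c)/(2*c) = -2*(-10 + c)*1/(2*c) = -(-10 + c)/c)
(-115 - 98)*V(10) = (-115 - 98)*((10 - 1*10)/10) = -213*(10 - 10)/10 = -213*0/10 = -213*0 = 0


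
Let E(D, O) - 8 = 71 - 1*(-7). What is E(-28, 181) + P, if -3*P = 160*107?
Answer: -16862/3 ≈ -5620.7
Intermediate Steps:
E(D, O) = 86 (E(D, O) = 8 + (71 - 1*(-7)) = 8 + (71 + 7) = 8 + 78 = 86)
P = -17120/3 (P = -160*107/3 = -⅓*17120 = -17120/3 ≈ -5706.7)
E(-28, 181) + P = 86 - 17120/3 = -16862/3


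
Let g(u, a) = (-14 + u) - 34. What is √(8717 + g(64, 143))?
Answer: √8733 ≈ 93.451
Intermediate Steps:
g(u, a) = -48 + u
√(8717 + g(64, 143)) = √(8717 + (-48 + 64)) = √(8717 + 16) = √8733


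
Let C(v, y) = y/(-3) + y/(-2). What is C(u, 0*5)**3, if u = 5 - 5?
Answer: 0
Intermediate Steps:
u = 0
C(v, y) = -5*y/6 (C(v, y) = y*(-1/3) + y*(-1/2) = -y/3 - y/2 = -5*y/6)
C(u, 0*5)**3 = (-0*5)**3 = (-5/6*0)**3 = 0**3 = 0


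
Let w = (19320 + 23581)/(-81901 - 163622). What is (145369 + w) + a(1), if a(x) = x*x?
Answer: 35691635609/245523 ≈ 1.4537e+5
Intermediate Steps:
a(x) = x²
w = -42901/245523 (w = 42901/(-245523) = 42901*(-1/245523) = -42901/245523 ≈ -0.17473)
(145369 + w) + a(1) = (145369 - 42901/245523) + 1² = 35691390086/245523 + 1 = 35691635609/245523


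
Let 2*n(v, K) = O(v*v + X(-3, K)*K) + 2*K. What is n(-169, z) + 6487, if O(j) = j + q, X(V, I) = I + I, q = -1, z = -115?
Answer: 33877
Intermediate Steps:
X(V, I) = 2*I
O(j) = -1 + j (O(j) = j - 1 = -1 + j)
n(v, K) = -1/2 + K + K**2 + v**2/2 (n(v, K) = ((-1 + (v*v + (2*K)*K)) + 2*K)/2 = ((-1 + (v**2 + 2*K**2)) + 2*K)/2 = ((-1 + v**2 + 2*K**2) + 2*K)/2 = (-1 + v**2 + 2*K + 2*K**2)/2 = -1/2 + K + K**2 + v**2/2)
n(-169, z) + 6487 = (-1/2 - 115 + (-115)**2 + (1/2)*(-169)**2) + 6487 = (-1/2 - 115 + 13225 + (1/2)*28561) + 6487 = (-1/2 - 115 + 13225 + 28561/2) + 6487 = 27390 + 6487 = 33877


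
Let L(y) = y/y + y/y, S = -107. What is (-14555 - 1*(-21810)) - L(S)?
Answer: 7253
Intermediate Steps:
L(y) = 2 (L(y) = 1 + 1 = 2)
(-14555 - 1*(-21810)) - L(S) = (-14555 - 1*(-21810)) - 1*2 = (-14555 + 21810) - 2 = 7255 - 2 = 7253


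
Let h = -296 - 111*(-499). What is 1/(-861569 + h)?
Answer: -1/806476 ≈ -1.2400e-6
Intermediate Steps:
h = 55093 (h = -296 + 55389 = 55093)
1/(-861569 + h) = 1/(-861569 + 55093) = 1/(-806476) = -1/806476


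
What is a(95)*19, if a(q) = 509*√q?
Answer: 9671*√95 ≈ 94261.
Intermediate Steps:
a(95)*19 = (509*√95)*19 = 9671*√95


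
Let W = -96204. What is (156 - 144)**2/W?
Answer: -12/8017 ≈ -0.0014968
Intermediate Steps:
(156 - 144)**2/W = (156 - 144)**2/(-96204) = 12**2*(-1/96204) = 144*(-1/96204) = -12/8017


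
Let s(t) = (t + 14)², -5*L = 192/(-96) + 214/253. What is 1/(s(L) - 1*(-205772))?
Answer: 1600225/329605570704 ≈ 4.8550e-6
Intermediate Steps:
L = 292/1265 (L = -(192/(-96) + 214/253)/5 = -(192*(-1/96) + 214*(1/253))/5 = -(-2 + 214/253)/5 = -⅕*(-292/253) = 292/1265 ≈ 0.23083)
s(t) = (14 + t)²
1/(s(L) - 1*(-205772)) = 1/((14 + 292/1265)² - 1*(-205772)) = 1/((18002/1265)² + 205772) = 1/(324072004/1600225 + 205772) = 1/(329605570704/1600225) = 1600225/329605570704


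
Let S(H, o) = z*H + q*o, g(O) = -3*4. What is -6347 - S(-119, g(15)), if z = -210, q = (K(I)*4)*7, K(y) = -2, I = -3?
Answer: -32009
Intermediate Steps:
g(O) = -12
q = -56 (q = -2*4*7 = -8*7 = -56)
S(H, o) = -210*H - 56*o
-6347 - S(-119, g(15)) = -6347 - (-210*(-119) - 56*(-12)) = -6347 - (24990 + 672) = -6347 - 1*25662 = -6347 - 25662 = -32009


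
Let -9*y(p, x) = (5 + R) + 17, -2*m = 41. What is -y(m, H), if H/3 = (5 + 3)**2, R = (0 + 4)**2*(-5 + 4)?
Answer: 2/3 ≈ 0.66667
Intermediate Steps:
m = -41/2 (m = -1/2*41 = -41/2 ≈ -20.500)
R = -16 (R = 4**2*(-1) = 16*(-1) = -16)
H = 192 (H = 3*(5 + 3)**2 = 3*8**2 = 3*64 = 192)
y(p, x) = -2/3 (y(p, x) = -((5 - 16) + 17)/9 = -(-11 + 17)/9 = -1/9*6 = -2/3)
-y(m, H) = -1*(-2/3) = 2/3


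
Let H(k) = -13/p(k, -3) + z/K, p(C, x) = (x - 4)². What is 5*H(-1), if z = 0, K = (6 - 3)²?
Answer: -65/49 ≈ -1.3265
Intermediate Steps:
p(C, x) = (-4 + x)²
K = 9 (K = 3² = 9)
H(k) = -13/49 (H(k) = -13/(-4 - 3)² + 0/9 = -13/((-7)²) + 0*(⅑) = -13/49 + 0 = -13/49)
5*H(-1) = 5*(-13/49) = -65/49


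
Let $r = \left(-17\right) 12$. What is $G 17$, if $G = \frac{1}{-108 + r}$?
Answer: $- \frac{17}{312} \approx -0.054487$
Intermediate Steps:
$r = -204$
$G = - \frac{1}{312}$ ($G = \frac{1}{-108 - 204} = \frac{1}{-312} = - \frac{1}{312} \approx -0.0032051$)
$G 17 = \left(- \frac{1}{312}\right) 17 = - \frac{17}{312}$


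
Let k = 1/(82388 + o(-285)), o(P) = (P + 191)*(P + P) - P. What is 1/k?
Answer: 136253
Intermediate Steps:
o(P) = -P + 2*P*(191 + P) (o(P) = (191 + P)*(2*P) - P = 2*P*(191 + P) - P = -P + 2*P*(191 + P))
k = 1/136253 (k = 1/(82388 - 285*(381 + 2*(-285))) = 1/(82388 - 285*(381 - 570)) = 1/(82388 - 285*(-189)) = 1/(82388 + 53865) = 1/136253 ≈ 7.3393e-6)
1/k = 1/(1/136253) = 136253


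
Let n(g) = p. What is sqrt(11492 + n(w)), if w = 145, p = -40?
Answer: 2*sqrt(2863) ≈ 107.01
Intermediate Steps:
n(g) = -40
sqrt(11492 + n(w)) = sqrt(11492 - 40) = sqrt(11452) = 2*sqrt(2863)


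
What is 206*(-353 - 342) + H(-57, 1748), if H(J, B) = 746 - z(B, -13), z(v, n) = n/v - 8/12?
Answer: -746867921/5244 ≈ -1.4242e+5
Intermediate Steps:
z(v, n) = -2/3 + n/v (z(v, n) = n/v - 8*1/12 = n/v - 2/3 = -2/3 + n/v)
H(J, B) = 2240/3 + 13/B (H(J, B) = 746 - (-2/3 - 13/B) = 746 + (2/3 + 13/B) = 2240/3 + 13/B)
206*(-353 - 342) + H(-57, 1748) = 206*(-353 - 342) + (2240/3 + 13/1748) = 206*(-695) + (2240/3 + 13*(1/1748)) = -143170 + (2240/3 + 13/1748) = -143170 + 3915559/5244 = -746867921/5244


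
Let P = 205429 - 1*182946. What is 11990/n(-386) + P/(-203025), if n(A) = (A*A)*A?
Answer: -647743408999/5838233189700 ≈ -0.11095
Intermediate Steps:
P = 22483 (P = 205429 - 182946 = 22483)
n(A) = A³ (n(A) = A²*A = A³)
11990/n(-386) + P/(-203025) = 11990/((-386)³) + 22483/(-203025) = 11990/(-57512456) + 22483*(-1/203025) = 11990*(-1/57512456) - 22483/203025 = -5995/28756228 - 22483/203025 = -647743408999/5838233189700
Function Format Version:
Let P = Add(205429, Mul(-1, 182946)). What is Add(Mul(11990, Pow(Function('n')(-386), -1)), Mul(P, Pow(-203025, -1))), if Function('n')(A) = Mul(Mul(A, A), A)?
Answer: Rational(-647743408999, 5838233189700) ≈ -0.11095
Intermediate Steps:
P = 22483 (P = Add(205429, -182946) = 22483)
Function('n')(A) = Pow(A, 3) (Function('n')(A) = Mul(Pow(A, 2), A) = Pow(A, 3))
Add(Mul(11990, Pow(Function('n')(-386), -1)), Mul(P, Pow(-203025, -1))) = Add(Mul(11990, Pow(Pow(-386, 3), -1)), Mul(22483, Pow(-203025, -1))) = Add(Mul(11990, Pow(-57512456, -1)), Mul(22483, Rational(-1, 203025))) = Add(Mul(11990, Rational(-1, 57512456)), Rational(-22483, 203025)) = Add(Rational(-5995, 28756228), Rational(-22483, 203025)) = Rational(-647743408999, 5838233189700)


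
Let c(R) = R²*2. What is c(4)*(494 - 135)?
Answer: 11488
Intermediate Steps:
c(R) = 2*R²
c(4)*(494 - 135) = (2*4²)*(494 - 135) = (2*16)*359 = 32*359 = 11488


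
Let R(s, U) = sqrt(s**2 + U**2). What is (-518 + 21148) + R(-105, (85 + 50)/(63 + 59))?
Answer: 20630 + 15*sqrt(729397)/122 ≈ 20735.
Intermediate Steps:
R(s, U) = sqrt(U**2 + s**2)
(-518 + 21148) + R(-105, (85 + 50)/(63 + 59)) = (-518 + 21148) + sqrt(((85 + 50)/(63 + 59))**2 + (-105)**2) = 20630 + sqrt((135/122)**2 + 11025) = 20630 + sqrt(18225/14884 + 11025) = 20630 + sqrt(164114325/14884) = 20630 + 15*sqrt(729397)/122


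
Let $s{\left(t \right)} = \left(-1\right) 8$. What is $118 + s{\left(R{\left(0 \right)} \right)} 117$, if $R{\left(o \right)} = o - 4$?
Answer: $-818$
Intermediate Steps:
$R{\left(o \right)} = -4 + o$ ($R{\left(o \right)} = o - 4 = -4 + o$)
$s{\left(t \right)} = -8$
$118 + s{\left(R{\left(0 \right)} \right)} 117 = 118 - 936 = -818$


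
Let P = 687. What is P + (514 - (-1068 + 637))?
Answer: 1632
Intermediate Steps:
P + (514 - (-1068 + 637)) = 687 + (514 - (-1068 + 637)) = 687 + (514 - 1*(-431)) = 687 + (514 + 431) = 687 + 945 = 1632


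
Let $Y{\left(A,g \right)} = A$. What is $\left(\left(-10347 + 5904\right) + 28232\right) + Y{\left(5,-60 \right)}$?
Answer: $23794$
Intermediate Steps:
$\left(\left(-10347 + 5904\right) + 28232\right) + Y{\left(5,-60 \right)} = \left(\left(-10347 + 5904\right) + 28232\right) + 5 = \left(-4443 + 28232\right) + 5 = 23789 + 5 = 23794$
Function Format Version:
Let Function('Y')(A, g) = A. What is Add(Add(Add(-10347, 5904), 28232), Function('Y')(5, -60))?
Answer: 23794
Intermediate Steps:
Add(Add(Add(-10347, 5904), 28232), Function('Y')(5, -60)) = Add(Add(Add(-10347, 5904), 28232), 5) = Add(Add(-4443, 28232), 5) = Add(23789, 5) = 23794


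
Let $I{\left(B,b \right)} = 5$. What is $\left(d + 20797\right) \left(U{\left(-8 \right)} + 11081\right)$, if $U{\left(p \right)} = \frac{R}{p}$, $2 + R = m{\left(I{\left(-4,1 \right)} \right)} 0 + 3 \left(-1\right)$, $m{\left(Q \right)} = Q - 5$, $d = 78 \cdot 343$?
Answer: $\frac{4215538803}{8} \approx 5.2694 \cdot 10^{8}$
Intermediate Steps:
$d = 26754$
$m{\left(Q \right)} = -5 + Q$
$R = -5$ ($R = -2 + \left(\left(-5 + 5\right) 0 + 3 \left(-1\right)\right) = -2 + \left(0 \cdot 0 - 3\right) = -2 + \left(0 - 3\right) = -2 - 3 = -5$)
$U{\left(p \right)} = - \frac{5}{p}$
$\left(d + 20797\right) \left(U{\left(-8 \right)} + 11081\right) = \left(26754 + 20797\right) \left(- \frac{5}{-8} + 11081\right) = 47551 \left(\left(-5\right) \left(- \frac{1}{8}\right) + 11081\right) = 47551 \left(\frac{5}{8} + 11081\right) = 47551 \cdot \frac{88653}{8} = \frac{4215538803}{8}$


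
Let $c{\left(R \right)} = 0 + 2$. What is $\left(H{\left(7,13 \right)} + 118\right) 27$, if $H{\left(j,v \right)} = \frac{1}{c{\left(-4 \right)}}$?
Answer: $\frac{6399}{2} \approx 3199.5$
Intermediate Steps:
$c{\left(R \right)} = 2$
$H{\left(j,v \right)} = \frac{1}{2}$
$\left(H{\left(7,13 \right)} + 118\right) 27 = \left(\frac{1}{2} + 118\right) 27 = \frac{237}{2} \cdot 27 = \frac{6399}{2}$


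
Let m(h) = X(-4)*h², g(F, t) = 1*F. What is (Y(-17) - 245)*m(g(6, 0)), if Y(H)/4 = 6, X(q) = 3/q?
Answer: 5967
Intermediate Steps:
g(F, t) = F
Y(H) = 24 (Y(H) = 4*6 = 24)
m(h) = -3*h²/4 (m(h) = (3/(-4))*h² = (3*(-¼))*h² = -3*h²/4)
(Y(-17) - 245)*m(g(6, 0)) = (24 - 245)*(-¾*6²) = -(-663)*36/4 = -221*(-27) = 5967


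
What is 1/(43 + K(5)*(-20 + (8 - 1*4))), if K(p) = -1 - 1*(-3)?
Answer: 1/11 ≈ 0.090909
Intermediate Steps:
K(p) = 2 (K(p) = -1 + 3 = 2)
1/(43 + K(5)*(-20 + (8 - 1*4))) = 1/(43 + 2*(-20 + (8 - 1*4))) = 1/(43 + 2*(-20 + (8 - 4))) = 1/(43 + 2*(-20 + 4)) = 1/(43 + 2*(-16)) = 1/(43 - 32) = 1/11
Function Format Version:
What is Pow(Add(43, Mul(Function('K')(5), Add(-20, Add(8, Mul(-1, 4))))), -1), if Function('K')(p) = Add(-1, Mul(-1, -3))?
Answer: Rational(1, 11) ≈ 0.090909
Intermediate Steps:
Function('K')(p) = 2 (Function('K')(p) = Add(-1, 3) = 2)
Pow(Add(43, Mul(Function('K')(5), Add(-20, Add(8, Mul(-1, 4))))), -1) = Pow(Add(43, Mul(2, Add(-20, Add(8, Mul(-1, 4))))), -1) = Pow(Add(43, Mul(2, Add(-20, Add(8, -4)))), -1) = Pow(Add(43, Mul(2, Add(-20, 4))), -1) = Pow(Add(43, Mul(2, -16)), -1) = Pow(Add(43, -32), -1) = Pow(11, -1) = Rational(1, 11)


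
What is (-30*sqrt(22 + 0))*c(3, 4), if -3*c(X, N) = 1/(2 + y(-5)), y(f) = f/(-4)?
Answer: 40*sqrt(22)/13 ≈ 14.432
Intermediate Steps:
y(f) = -f/4 (y(f) = f*(-1/4) = -f/4)
c(X, N) = -4/39 (c(X, N) = -1/(3*(2 - 1/4*(-5))) = -1/(3*(2 + 5/4)) = -1/(3*13/4) = -1/3*4/13 = -4/39)
(-30*sqrt(22 + 0))*c(3, 4) = -30*sqrt(22 + 0)*(-4/39) = -30*sqrt(22)*(-4/39) = 40*sqrt(22)/13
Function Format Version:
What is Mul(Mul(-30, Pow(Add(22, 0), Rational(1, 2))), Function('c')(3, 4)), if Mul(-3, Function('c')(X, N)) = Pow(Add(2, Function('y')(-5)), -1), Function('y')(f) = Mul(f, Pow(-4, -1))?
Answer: Mul(Rational(40, 13), Pow(22, Rational(1, 2))) ≈ 14.432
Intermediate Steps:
Function('y')(f) = Mul(Rational(-1, 4), f) (Function('y')(f) = Mul(f, Rational(-1, 4)) = Mul(Rational(-1, 4), f))
Function('c')(X, N) = Rational(-4, 39) (Function('c')(X, N) = Mul(Rational(-1, 3), Pow(Add(2, Mul(Rational(-1, 4), -5)), -1)) = Mul(Rational(-1, 3), Pow(Add(2, Rational(5, 4)), -1)) = Mul(Rational(-1, 3), Pow(Rational(13, 4), -1)) = Mul(Rational(-1, 3), Rational(4, 13)) = Rational(-4, 39))
Mul(Mul(-30, Pow(Add(22, 0), Rational(1, 2))), Function('c')(3, 4)) = Mul(Mul(-30, Pow(Add(22, 0), Rational(1, 2))), Rational(-4, 39)) = Mul(Mul(-30, Pow(22, Rational(1, 2))), Rational(-4, 39)) = Mul(Rational(40, 13), Pow(22, Rational(1, 2)))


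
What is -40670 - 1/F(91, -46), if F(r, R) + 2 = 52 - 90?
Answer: -1626799/40 ≈ -40670.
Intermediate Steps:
F(r, R) = -40 (F(r, R) = -2 + (52 - 90) = -2 - 38 = -40)
-40670 - 1/F(91, -46) = -40670 - 1/(-40) = -40670 - 1*(-1/40) = -40670 + 1/40 = -1626799/40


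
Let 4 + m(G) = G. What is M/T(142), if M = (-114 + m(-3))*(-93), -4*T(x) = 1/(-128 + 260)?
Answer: -5941584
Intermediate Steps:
m(G) = -4 + G
T(x) = -1/528 (T(x) = -1/(4*(-128 + 260)) = -¼/132 = -¼*1/132 = -1/528)
M = 11253 (M = (-114 + (-4 - 3))*(-93) = (-114 - 7)*(-93) = -121*(-93) = 11253)
M/T(142) = 11253/(-1/528) = 11253*(-528) = -5941584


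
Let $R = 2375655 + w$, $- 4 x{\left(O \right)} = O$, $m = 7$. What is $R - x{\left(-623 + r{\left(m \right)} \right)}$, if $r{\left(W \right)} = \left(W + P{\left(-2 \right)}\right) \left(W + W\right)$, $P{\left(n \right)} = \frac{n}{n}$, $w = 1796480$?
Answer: $\frac{16688029}{4} \approx 4.172 \cdot 10^{6}$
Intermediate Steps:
$P{\left(n \right)} = 1$
$r{\left(W \right)} = 2 W \left(1 + W\right)$ ($r{\left(W \right)} = \left(W + 1\right) \left(W + W\right) = \left(1 + W\right) 2 W = 2 W \left(1 + W\right)$)
$x{\left(O \right)} = - \frac{O}{4}$
$R = 4172135$ ($R = 2375655 + 1796480 = 4172135$)
$R - x{\left(-623 + r{\left(m \right)} \right)} = 4172135 - - \frac{-623 + 2 \cdot 7 \left(1 + 7\right)}{4} = 4172135 - - \frac{-623 + 2 \cdot 7 \cdot 8}{4} = 4172135 - - \frac{-623 + 112}{4} = 4172135 - \left(- \frac{1}{4}\right) \left(-511\right) = 4172135 - \frac{511}{4} = \frac{16688029}{4}$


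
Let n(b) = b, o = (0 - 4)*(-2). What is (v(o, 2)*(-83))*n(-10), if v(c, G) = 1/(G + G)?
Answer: 415/2 ≈ 207.50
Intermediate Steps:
o = 8 (o = -4*(-2) = 8)
v(c, G) = 1/(2*G)
(v(o, 2)*(-83))*n(-10) = (((½)/2)*(-83))*(-10) = (((½)*(½))*(-83))*(-10) = ((¼)*(-83))*(-10) = -83/4*(-10) = 415/2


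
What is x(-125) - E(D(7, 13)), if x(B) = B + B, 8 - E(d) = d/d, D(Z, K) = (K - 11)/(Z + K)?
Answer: -257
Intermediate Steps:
D(Z, K) = (-11 + K)/(K + Z)
E(d) = 7 (E(d) = 8 - d/d = 8 - 1*1 = 8 - 1 = 7)
x(B) = 2*B
x(-125) - E(D(7, 13)) = 2*(-125) - 1*7 = -250 - 7 = -257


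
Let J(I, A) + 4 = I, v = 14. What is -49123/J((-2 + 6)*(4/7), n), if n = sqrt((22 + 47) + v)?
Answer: 343861/12 ≈ 28655.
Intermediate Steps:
n = sqrt(83) (n = sqrt((22 + 47) + 14) = sqrt(69 + 14) = sqrt(83) ≈ 9.1104)
J(I, A) = -4 + I
-49123/J((-2 + 6)*(4/7), n) = -49123/(-4 + (-2 + 6)*(4/7)) = -49123/(-4 + 4*(4*(1/7))) = -49123/(-4 + 4*(4/7)) = -49123/(-4 + 16/7) = -49123/(-12/7) = -49123*(-7/12) = 343861/12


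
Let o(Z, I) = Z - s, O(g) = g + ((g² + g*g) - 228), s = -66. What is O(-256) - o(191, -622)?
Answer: 130331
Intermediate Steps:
O(g) = -228 + g + 2*g² (O(g) = g + ((g² + g²) - 228) = g + (2*g² - 228) = g + (-228 + 2*g²) = -228 + g + 2*g²)
o(Z, I) = 66 + Z (o(Z, I) = Z - 1*(-66) = Z + 66 = 66 + Z)
O(-256) - o(191, -622) = (-228 - 256 + 2*(-256)²) - (66 + 191) = (-228 - 256 + 2*65536) - 1*257 = (-228 - 256 + 131072) - 257 = 130588 - 257 = 130331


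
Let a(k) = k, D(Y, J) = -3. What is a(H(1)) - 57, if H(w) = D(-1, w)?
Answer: -60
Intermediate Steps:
H(w) = -3
a(H(1)) - 57 = -3 - 57 = -60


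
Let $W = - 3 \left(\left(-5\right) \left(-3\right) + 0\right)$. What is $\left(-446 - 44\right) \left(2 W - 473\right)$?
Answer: $275870$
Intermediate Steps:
$W = -45$ ($W = - 3 \left(15 + 0\right) = \left(-3\right) 15 = -45$)
$\left(-446 - 44\right) \left(2 W - 473\right) = \left(-446 - 44\right) \left(2 \left(-45\right) - 473\right) = - 490 \left(-90 - 473\right) = \left(-490\right) \left(-563\right) = 275870$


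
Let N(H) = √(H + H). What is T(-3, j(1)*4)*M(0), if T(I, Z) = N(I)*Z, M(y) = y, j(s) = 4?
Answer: 0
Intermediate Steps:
N(H) = √2*√H (N(H) = √(2*H) = √2*√H)
T(I, Z) = Z*√2*√I (T(I, Z) = (√2*√I)*Z = Z*√2*√I)
T(-3, j(1)*4)*M(0) = ((4*4)*√2*√(-3))*0 = (16*√2*(I*√3))*0 = (16*I*√6)*0 = 0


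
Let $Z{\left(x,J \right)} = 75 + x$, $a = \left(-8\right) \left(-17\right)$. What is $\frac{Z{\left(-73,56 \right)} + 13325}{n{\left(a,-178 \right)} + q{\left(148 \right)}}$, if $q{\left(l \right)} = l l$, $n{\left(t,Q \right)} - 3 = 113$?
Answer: $\frac{13327}{22020} \approx 0.60522$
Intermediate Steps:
$a = 136$
$n{\left(t,Q \right)} = 116$ ($n{\left(t,Q \right)} = 3 + 113 = 116$)
$q{\left(l \right)} = l^{2}$
$\frac{Z{\left(-73,56 \right)} + 13325}{n{\left(a,-178 \right)} + q{\left(148 \right)}} = \frac{\left(75 - 73\right) + 13325}{116 + 148^{2}} = \frac{2 + 13325}{116 + 21904} = \frac{13327}{22020}$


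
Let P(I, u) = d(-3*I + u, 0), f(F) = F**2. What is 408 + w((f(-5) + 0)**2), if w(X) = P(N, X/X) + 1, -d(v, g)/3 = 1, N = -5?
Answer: 406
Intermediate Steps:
d(v, g) = -3 (d(v, g) = -3*1 = -3)
P(I, u) = -3
w(X) = -2 (w(X) = -3 + 1 = -2)
408 + w((f(-5) + 0)**2) = 408 - 2 = 406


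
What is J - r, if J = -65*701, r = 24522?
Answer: -70087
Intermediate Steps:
J = -45565
J - r = -45565 - 1*24522 = -45565 - 24522 = -70087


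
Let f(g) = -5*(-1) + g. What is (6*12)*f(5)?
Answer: 720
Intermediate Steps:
f(g) = 5 + g
(6*12)*f(5) = (6*12)*(5 + 5) = 72*10 = 720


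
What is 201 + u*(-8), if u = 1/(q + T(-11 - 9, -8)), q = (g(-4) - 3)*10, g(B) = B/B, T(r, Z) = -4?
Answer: 604/3 ≈ 201.33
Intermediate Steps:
g(B) = 1
q = -20 (q = (1 - 3)*10 = -2*10 = -20)
u = -1/24 (u = 1/(-20 - 4) = 1/(-24) = -1/24 ≈ -0.041667)
201 + u*(-8) = 201 - 1/24*(-8) = 201 + ⅓ = 604/3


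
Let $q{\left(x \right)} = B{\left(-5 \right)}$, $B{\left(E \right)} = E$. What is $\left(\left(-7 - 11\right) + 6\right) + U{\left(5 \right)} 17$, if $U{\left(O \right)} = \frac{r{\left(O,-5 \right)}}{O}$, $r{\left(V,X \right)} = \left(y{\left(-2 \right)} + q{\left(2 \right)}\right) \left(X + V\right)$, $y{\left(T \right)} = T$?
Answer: $-12$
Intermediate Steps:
$q{\left(x \right)} = -5$
$r{\left(V,X \right)} = - 7 V - 7 X$ ($r{\left(V,X \right)} = \left(-2 - 5\right) \left(X + V\right) = - 7 \left(V + X\right) = - 7 V - 7 X$)
$U{\left(O \right)} = \frac{35 - 7 O}{O}$ ($U{\left(O \right)} = \frac{- 7 O - -35}{O} = \frac{- 7 O + 35}{O} = \frac{35 - 7 O}{O}$)
$\left(\left(-7 - 11\right) + 6\right) + U{\left(5 \right)} 17 = \left(\left(-7 - 11\right) + 6\right) + \left(-7 + \frac{35}{5}\right) 17 = \left(-18 + 6\right) + \left(-7 + 35 \cdot \frac{1}{5}\right) 17 = -12 + \left(-7 + 7\right) 17 = -12 + 0 \cdot 17 = -12 + 0 = -12$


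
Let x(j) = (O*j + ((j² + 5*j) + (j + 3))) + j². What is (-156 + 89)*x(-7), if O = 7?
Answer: -670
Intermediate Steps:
x(j) = 3 + 2*j² + 13*j (x(j) = (7*j + ((j² + 5*j) + (j + 3))) + j² = (7*j + ((j² + 5*j) + (3 + j))) + j² = (7*j + (3 + j² + 6*j)) + j² = (3 + j² + 13*j) + j² = 3 + 2*j² + 13*j)
(-156 + 89)*x(-7) = (-156 + 89)*(3 + 2*(-7)² + 13*(-7)) = -67*(3 + 2*49 - 91) = -67*(3 + 98 - 91) = -67*10 = -670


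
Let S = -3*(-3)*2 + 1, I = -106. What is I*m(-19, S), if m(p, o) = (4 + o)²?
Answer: -56074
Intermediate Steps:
S = 19 (S = 9*2 + 1 = 18 + 1 = 19)
I*m(-19, S) = -106*(4 + 19)² = -106*23² = -106*529 = -56074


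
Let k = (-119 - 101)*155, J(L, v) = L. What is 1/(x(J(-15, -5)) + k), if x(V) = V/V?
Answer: -1/34099 ≈ -2.9326e-5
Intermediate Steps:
x(V) = 1
k = -34100 (k = -220*155 = -34100)
1/(x(J(-15, -5)) + k) = 1/(1 - 34100) = 1/(-34099) = -1/34099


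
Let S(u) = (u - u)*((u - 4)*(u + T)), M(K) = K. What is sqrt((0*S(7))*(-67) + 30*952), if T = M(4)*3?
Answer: 4*sqrt(1785) ≈ 169.00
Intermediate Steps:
T = 12 (T = 4*3 = 12)
S(u) = 0 (S(u) = (u - u)*((u - 4)*(u + 12)) = 0*((-4 + u)*(12 + u)) = 0)
sqrt((0*S(7))*(-67) + 30*952) = sqrt((0*0)*(-67) + 30*952) = sqrt(0*(-67) + 28560) = sqrt(0 + 28560) = sqrt(28560) = 4*sqrt(1785)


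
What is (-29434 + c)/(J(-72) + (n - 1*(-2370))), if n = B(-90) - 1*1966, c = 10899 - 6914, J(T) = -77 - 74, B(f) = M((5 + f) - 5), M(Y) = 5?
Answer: -8483/86 ≈ -98.640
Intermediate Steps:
B(f) = 5
J(T) = -151
c = 3985
n = -1961 (n = 5 - 1*1966 = 5 - 1966 = -1961)
(-29434 + c)/(J(-72) + (n - 1*(-2370))) = (-29434 + 3985)/(-151 + (-1961 - 1*(-2370))) = -25449/(-151 + (-1961 + 2370)) = -25449/(-151 + 409) = -25449/258 = -25449*1/258 = -8483/86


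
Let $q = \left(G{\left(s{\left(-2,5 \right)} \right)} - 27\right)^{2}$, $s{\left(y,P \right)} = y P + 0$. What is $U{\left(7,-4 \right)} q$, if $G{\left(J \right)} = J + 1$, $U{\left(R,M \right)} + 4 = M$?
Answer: $-10368$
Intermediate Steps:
$s{\left(y,P \right)} = P y$ ($s{\left(y,P \right)} = P y + 0 = P y$)
$U{\left(R,M \right)} = -4 + M$
$G{\left(J \right)} = 1 + J$
$q = 1296$ ($q = \left(\left(1 + 5 \left(-2\right)\right) - 27\right)^{2} = \left(\left(1 - 10\right) - 27\right)^{2} = \left(-9 - 27\right)^{2} = \left(-36\right)^{2} = 1296$)
$U{\left(7,-4 \right)} q = \left(-4 - 4\right) 1296 = \left(-8\right) 1296 = -10368$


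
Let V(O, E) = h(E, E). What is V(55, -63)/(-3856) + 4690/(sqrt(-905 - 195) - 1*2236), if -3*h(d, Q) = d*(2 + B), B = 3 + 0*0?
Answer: -10240584655/4820767344 - 11725*I*sqrt(11)/1250199 ≈ -2.1243 - 0.031105*I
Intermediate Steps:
B = 3 (B = 3 + 0 = 3)
h(d, Q) = -5*d/3 (h(d, Q) = -d*(2 + 3)/3 = -d*5/3 = -5*d/3)
V(O, E) = -5*E/3
V(55, -63)/(-3856) + 4690/(sqrt(-905 - 195) - 1*2236) = -5/3*(-63)/(-3856) + 4690/(sqrt(-905 - 195) - 1*2236) = 105*(-1/3856) + 4690/(sqrt(-1100) - 2236) = -105/3856 + 4690/(10*I*sqrt(11) - 2236) = -105/3856 + 4690/(-2236 + 10*I*sqrt(11))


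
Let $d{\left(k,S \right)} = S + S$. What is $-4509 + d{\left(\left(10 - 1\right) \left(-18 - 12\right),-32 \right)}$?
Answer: $-4573$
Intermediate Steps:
$d{\left(k,S \right)} = 2 S$
$-4509 + d{\left(\left(10 - 1\right) \left(-18 - 12\right),-32 \right)} = -4509 + 2 \left(-32\right) = -4509 - 64 = -4573$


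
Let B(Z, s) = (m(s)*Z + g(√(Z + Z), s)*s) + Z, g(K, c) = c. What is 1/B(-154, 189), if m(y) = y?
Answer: 1/6461 ≈ 0.00015477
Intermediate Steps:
B(Z, s) = Z + s² + Z*s (B(Z, s) = (s*Z + s*s) + Z = (Z*s + s²) + Z = (s² + Z*s) + Z = Z + s² + Z*s)
1/B(-154, 189) = 1/(-154 + 189² - 154*189) = 1/(-154 + 35721 - 29106) = 1/6461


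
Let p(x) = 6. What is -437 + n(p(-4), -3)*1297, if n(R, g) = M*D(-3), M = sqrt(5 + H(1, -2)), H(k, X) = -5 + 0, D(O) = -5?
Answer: -437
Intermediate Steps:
H(k, X) = -5
M = 0 (M = sqrt(5 - 5) = sqrt(0) = 0)
n(R, g) = 0 (n(R, g) = 0*(-5) = 0)
-437 + n(p(-4), -3)*1297 = -437 + 0*1297 = -437 + 0 = -437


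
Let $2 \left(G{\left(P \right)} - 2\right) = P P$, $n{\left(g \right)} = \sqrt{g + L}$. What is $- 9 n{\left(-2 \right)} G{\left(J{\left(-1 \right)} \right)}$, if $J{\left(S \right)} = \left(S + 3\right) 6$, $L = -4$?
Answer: $- 666 i \sqrt{6} \approx - 1631.4 i$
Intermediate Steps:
$J{\left(S \right)} = 18 + 6 S$ ($J{\left(S \right)} = \left(3 + S\right) 6 = 18 + 6 S$)
$n{\left(g \right)} = \sqrt{-4 + g}$ ($n{\left(g \right)} = \sqrt{g - 4} = \sqrt{-4 + g}$)
$G{\left(P \right)} = 2 + \frac{P^{2}}{2}$ ($G{\left(P \right)} = 2 + \frac{P P}{2} = 2 + \frac{P^{2}}{2}$)
$- 9 n{\left(-2 \right)} G{\left(J{\left(-1 \right)} \right)} = - 9 \sqrt{-4 - 2} \left(2 + \frac{\left(18 + 6 \left(-1\right)\right)^{2}}{2}\right) = - 9 \sqrt{-6} \left(2 + \frac{\left(18 - 6\right)^{2}}{2}\right) = - 9 i \sqrt{6} \left(2 + \frac{12^{2}}{2}\right) = - 9 i \sqrt{6} \left(2 + \frac{1}{2} \cdot 144\right) = - 9 i \sqrt{6} \left(2 + 72\right) = - 9 i \sqrt{6} \cdot 74 = - 666 i \sqrt{6}$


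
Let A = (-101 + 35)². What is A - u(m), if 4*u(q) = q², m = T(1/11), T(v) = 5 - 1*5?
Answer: 4356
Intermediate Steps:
T(v) = 0 (T(v) = 5 - 5 = 0)
m = 0
A = 4356 (A = (-66)² = 4356)
u(q) = q²/4
A - u(m) = 4356 - 0²/4 = 4356 - 0/4 = 4356 - 1*0 = 4356 + 0 = 4356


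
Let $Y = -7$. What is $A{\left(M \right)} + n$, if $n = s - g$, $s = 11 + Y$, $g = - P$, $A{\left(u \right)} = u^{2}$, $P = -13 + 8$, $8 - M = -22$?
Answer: $899$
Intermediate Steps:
$M = 30$ ($M = 8 - -22 = 8 + 22 = 30$)
$P = -5$
$g = 5$ ($g = \left(-1\right) \left(-5\right) = 5$)
$s = 4$ ($s = 11 - 7 = 4$)
$n = -1$ ($n = 4 - 5 = -1$)
$A{\left(M \right)} + n = 30^{2} - 1 = 900 - 1 = 899$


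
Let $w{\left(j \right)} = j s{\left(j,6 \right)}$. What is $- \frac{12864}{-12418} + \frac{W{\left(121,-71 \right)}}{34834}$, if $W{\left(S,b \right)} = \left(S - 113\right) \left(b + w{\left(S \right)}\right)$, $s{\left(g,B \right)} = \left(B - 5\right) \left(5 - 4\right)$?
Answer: $\frac{113267944}{108142153} \approx 1.0474$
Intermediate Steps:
$s{\left(g,B \right)} = -5 + B$ ($s{\left(g,B \right)} = \left(-5 + B\right) 1 = -5 + B$)
$w{\left(j \right)} = j$ ($w{\left(j \right)} = j \left(-5 + 6\right) = j 1 = j$)
$W{\left(S,b \right)} = \left(-113 + S\right) \left(S + b\right)$ ($W{\left(S,b \right)} = \left(S - 113\right) \left(b + S\right) = \left(-113 + S\right) \left(S + b\right)$)
$- \frac{12864}{-12418} + \frac{W{\left(121,-71 \right)}}{34834} = - \frac{12864}{-12418} + \frac{121^{2} - 13673 - -8023 + 121 \left(-71\right)}{34834} = \left(-12864\right) \left(- \frac{1}{12418}\right) + \left(14641 - 13673 + 8023 - 8591\right) \frac{1}{34834} = \frac{6432}{6209} + 400 \cdot \frac{1}{34834} = \frac{6432}{6209} + \frac{200}{17417} = \frac{113267944}{108142153}$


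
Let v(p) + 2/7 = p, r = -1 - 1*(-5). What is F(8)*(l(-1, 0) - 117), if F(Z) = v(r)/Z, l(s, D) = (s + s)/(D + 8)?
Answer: -871/16 ≈ -54.438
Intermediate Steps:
r = 4 (r = -1 + 5 = 4)
v(p) = -2/7 + p
l(s, D) = 2*s/(8 + D) (l(s, D) = (2*s)/(8 + D) = 2*s/(8 + D))
F(Z) = 26/(7*Z) (F(Z) = (-2/7 + 4)/Z = 26/(7*Z))
F(8)*(l(-1, 0) - 117) = ((26/7)/8)*(2*(-1)/(8 + 0) - 117) = ((26/7)*(⅛))*(2*(-1)/8 - 117) = 13*(2*(-1)*(⅛) - 117)/28 = 13*(-¼ - 117)/28 = (13/28)*(-469/4) = -871/16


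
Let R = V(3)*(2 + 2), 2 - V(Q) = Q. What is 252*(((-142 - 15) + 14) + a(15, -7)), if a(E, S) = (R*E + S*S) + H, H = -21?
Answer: -44100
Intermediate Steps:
V(Q) = 2 - Q
R = -4 (R = (2 - 1*3)*(2 + 2) = (2 - 3)*4 = -1*4 = -4)
a(E, S) = -21 + S² - 4*E (a(E, S) = (-4*E + S*S) - 21 = (-4*E + S²) - 21 = (S² - 4*E) - 21 = -21 + S² - 4*E)
252*(((-142 - 15) + 14) + a(15, -7)) = 252*(((-142 - 15) + 14) + (-21 + (-7)² - 4*15)) = 252*((-157 + 14) + (-21 + 49 - 60)) = 252*(-143 - 32) = 252*(-175) = -44100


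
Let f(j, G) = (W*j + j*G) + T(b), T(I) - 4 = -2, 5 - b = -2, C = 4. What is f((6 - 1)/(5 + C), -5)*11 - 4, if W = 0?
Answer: -113/9 ≈ -12.556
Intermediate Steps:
b = 7 (b = 5 - 1*(-2) = 5 + 2 = 7)
T(I) = 2 (T(I) = 4 - 2 = 2)
f(j, G) = 2 + G*j (f(j, G) = (0*j + j*G) + 2 = (0 + G*j) + 2 = G*j + 2 = 2 + G*j)
f((6 - 1)/(5 + C), -5)*11 - 4 = (2 - 5*(6 - 1)/(5 + 4))*11 - 4 = (2 - 25/9)*11 - 4 = -7/9*11 - 4 = -77/9 - 4 = -113/9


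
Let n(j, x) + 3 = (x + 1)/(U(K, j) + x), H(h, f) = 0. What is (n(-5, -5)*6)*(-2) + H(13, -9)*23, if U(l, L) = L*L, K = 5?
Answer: 192/5 ≈ 38.400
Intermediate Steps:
U(l, L) = L²
n(j, x) = -3 + (1 + x)/(x + j²) (n(j, x) = -3 + (x + 1)/(j² + x) = -3 + (1 + x)/(x + j²))
(n(-5, -5)*6)*(-2) + H(13, -9)*23 = (((1 - 3*(-5)² - 2*(-5))/(-5 + (-5)²))*6)*(-2) + 0*23 = (((1 - 3*25 + 10)/(-5 + 25))*6)*(-2) + 0 = (((1 - 75 + 10)/20)*6)*(-2) + 0 = (((1/20)*(-64))*6)*(-2) + 0 = -16/5*6*(-2) + 0 = -96/5*(-2) + 0 = 192/5 + 0 = 192/5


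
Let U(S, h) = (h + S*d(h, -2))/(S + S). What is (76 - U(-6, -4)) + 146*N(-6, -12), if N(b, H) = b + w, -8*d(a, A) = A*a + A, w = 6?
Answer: 1825/24 ≈ 76.042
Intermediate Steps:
d(a, A) = -A/8 - A*a/8 (d(a, A) = -(A*a + A)/8 = -(A + A*a)/8 = -A/8 - A*a/8)
N(b, H) = 6 + b (N(b, H) = b + 6 = 6 + b)
U(S, h) = (h + S*(¼ + h/4))/(2*S) (U(S, h) = (h + S*(-⅛*(-2)*(1 + h)))/(S + S) = (h + S*(¼ + h/4))/((2*S)) = (h + S*(¼ + h/4))*(1/(2*S)) = (h + S*(¼ + h/4))/(2*S))
(76 - U(-6, -4)) + 146*N(-6, -12) = (76 - (4*(-4) - 6*(1 - 4))/(8*(-6))) + 146*(6 - 6) = (76 - (-1)*(-16 - 6*(-3))/(8*6)) + 146*0 = (76 - (-1)*(-16 + 18)/(8*6)) + 0 = (76 - (-1)*2/(8*6)) + 0 = (76 - 1*(-1/24)) + 0 = (76 + 1/24) + 0 = 1825/24 + 0 = 1825/24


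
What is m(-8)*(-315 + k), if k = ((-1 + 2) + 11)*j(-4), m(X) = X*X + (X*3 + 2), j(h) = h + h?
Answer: -17262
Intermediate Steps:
j(h) = 2*h
m(X) = 2 + X² + 3*X (m(X) = X² + (3*X + 2) = X² + (2 + 3*X) = 2 + X² + 3*X)
k = -96 (k = ((-1 + 2) + 11)*(2*(-4)) = (1 + 11)*(-8) = 12*(-8) = -96)
m(-8)*(-315 + k) = (2 + (-8)² + 3*(-8))*(-315 - 96) = (2 + 64 - 24)*(-411) = 42*(-411) = -17262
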